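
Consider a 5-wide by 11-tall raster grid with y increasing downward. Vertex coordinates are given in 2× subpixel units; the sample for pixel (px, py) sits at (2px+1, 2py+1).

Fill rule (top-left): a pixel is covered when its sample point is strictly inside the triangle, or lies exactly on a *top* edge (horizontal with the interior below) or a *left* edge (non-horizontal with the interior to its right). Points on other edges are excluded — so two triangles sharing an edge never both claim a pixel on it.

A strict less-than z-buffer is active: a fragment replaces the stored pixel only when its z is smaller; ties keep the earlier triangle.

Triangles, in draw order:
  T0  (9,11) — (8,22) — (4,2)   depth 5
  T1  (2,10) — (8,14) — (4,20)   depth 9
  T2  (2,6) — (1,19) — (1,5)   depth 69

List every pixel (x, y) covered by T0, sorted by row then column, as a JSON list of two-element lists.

T0:
  2·area = 64
  edge (9, 11)→(8, 22): d=(-1,11) right/bottom  bias=-1
  edge (8, 22)→(4, 2): d=(-4,-20) top-left  bias=+0
  edge (4, 2)→(9, 11): d=(5,9) right/bottom  bias=-1
    (2,2)@(5, 5): e=[50,8,6] → #
    (3,2)@(7, 5): e=[28,48,-12] → ·
    (2,3)@(5, 7): e=[48,0,16] → #  [on edge]
    (3,3)@(7, 7): e=[26,40,-2] → ·
    (2,4)@(5, 9): e=[46,-8,26] → ·
    (3,4)@(7, 9): e=[24,32,8] → #
    (4,4)@(9, 9): e=[2,72,-10] → ·
    (3,5)@(7, 11): e=[22,24,18] → #
    (4,5)@(9, 11): e=[0,64,0] → ·  [on edge]
    (3,6)@(7, 13): e=[20,16,28] → #
    (4,6)@(9, 13): e=[-2,56,10] → ·
    (3,7)@(7, 15): e=[18,8,38] → #
    (3,8)@(7, 17): e=[16,0,48] → #  [on edge]
  covered (7 px):
    · · · · ·
    · · · · ·
    · · # · ·
    · · # · ·
    · · · # ·
    · · · # ·
    · · · # ·
    · · · # ·
    · · · # ·
    · · · · ·
    · · · · ·
T1:
  2·area = 52
  edge (2, 10)→(8, 14): d=(6,4) right/bottom  bias=-1
  edge (8, 14)→(4, 20): d=(-4,6) right/bottom  bias=-1
  edge (4, 20)→(2, 10): d=(-2,-10) top-left  bias=+0
    (0,2)@(1, 5): e=[-26,78,0] → ·  [on edge]
    (1,5)@(3, 11): e=[2,42,8] → #
    (2,5)@(5, 11): e=[-6,30,28] → ·
    (1,6)@(3, 13): e=[14,34,4] → #
    (2,6)@(5, 13): e=[6,22,24] → #
    (3,6)@(7, 13): e=[-2,10,44] → ·
    (1,7)@(3, 15): e=[26,26,0] → #  [on edge]
    (3,7)@(7, 15): e=[10,2,40] → #
    (4,7)@(9, 15): e=[2,-10,60] → ·
    (1,8)@(3, 17): e=[38,18,-4] → ·
    (2,8)@(5, 17): e=[30,6,16] → #
    (3,8)@(7, 17): e=[22,-6,36] → ·
  covered (7 px):
    · · · · ·
    · · · · ·
    · · · · ·
    · · · · ·
    · · · · ·
    · # · · ·
    · # # · ·
    · # # # ·
    · · # · ·
    · · · · ·
    · · · · ·
T2:
  2·area = 14
  edge (2, 6)→(1, 19): d=(-1,13) right/bottom  bias=-1
  edge (1, 19)→(1, 5): d=(0,-14) top-left  bias=+0
  edge (1, 5)→(2, 6): d=(1,1) right/bottom  bias=-1
    (0,0)@(1, 1): e=[18,0,-4] → ·  [on edge]
    (0,1)@(1, 3): e=[16,0,-2] → ·  [on edge]
    (0,2)@(1, 5): e=[14,0,0] → ·  [on edge]
    (0,3)@(1, 7): e=[12,0,2] → #  [on edge]
    (1,3)@(3, 7): e=[-14,28,0] → ·  [on edge]
    (0,4)@(1, 9): e=[10,0,4] → #  [on edge]
    (1,4)@(3, 9): e=[-16,28,2] → ·
    (2,4)@(5, 9): e=[-42,56,0] → ·  [on edge]
    (0,5)@(1, 11): e=[8,0,6] → #  [on edge]
    (1,5)@(3, 11): e=[-18,28,4] → ·
    (3,5)@(7, 11): e=[-70,84,0] → ·  [on edge]
    (0,6)@(1, 13): e=[6,0,8] → #  [on edge]
    (4,6)@(9, 13): e=[-98,112,0] → ·  [on edge]
    (0,7)@(1, 15): e=[4,0,10] → #  [on edge]
    (0,8)@(1, 17): e=[2,0,12] → #  [on edge]
    (0,9)@(1, 19): e=[0,0,14] → ·  [on edge]
    (0,10)@(1, 21): e=[-2,0,16] → ·  [on edge]
  covered (6 px):
    · · · · ·
    · · · · ·
    · · · · ·
    # · · · ·
    # · · · ·
    # · · · ·
    # · · · ·
    # · · · ·
    # · · · ·
    · · · · ·
    · · · · ·

Final: [[2,2],[2,3],[3,4],[3,5],[3,6],[3,7],[3,8]]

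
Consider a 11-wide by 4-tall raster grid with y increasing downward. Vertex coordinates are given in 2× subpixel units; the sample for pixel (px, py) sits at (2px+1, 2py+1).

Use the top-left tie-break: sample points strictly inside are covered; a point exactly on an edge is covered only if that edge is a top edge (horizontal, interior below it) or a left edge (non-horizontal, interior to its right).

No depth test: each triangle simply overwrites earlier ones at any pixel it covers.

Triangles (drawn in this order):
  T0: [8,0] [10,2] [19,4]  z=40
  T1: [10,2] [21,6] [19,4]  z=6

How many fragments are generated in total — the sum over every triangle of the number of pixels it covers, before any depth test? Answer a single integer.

T0:
  2·area = 14  (B↔C swapped to make it positive)
  edge (8, 0)→(19, 4): d=(11,4) right/bottom  bias=-1
  edge (19, 4)→(10, 2): d=(-9,-2) top-left  bias=+0
  edge (10, 2)→(8, 0): d=(-2,-2) top-left  bias=+0
    (4,0)@(9, 1): e=[7,7,0] → X  [on edge]
    (5,0)@(11, 1): e=[-1,11,4] → .
    (4,1)@(9, 3): e=[29,-11,-4] → .
    (5,1)@(11, 3): e=[21,-7,0] → .  [on edge]
    (7,1)@(15, 3): e=[5,1,8] → X
    (8,1)@(17, 3): e=[-3,5,12] → .
    (6,2)@(13, 5): e=[35,-21,0] → .  [on edge]
    (7,2)@(15, 5): e=[27,-17,4] → .
    (7,3)@(15, 7): e=[49,-35,0] → .  [on edge]
  covered (2 px):
    . . . . X . . . . . .
    . . . . . . . X . . .
    . . . . . . . . . . .
    . . . . . . . . . . .
T1:
  2·area = 14  (B↔C swapped to make it positive)
  edge (10, 2)→(19, 4): d=(9,2) right/bottom  bias=-1
  edge (19, 4)→(21, 6): d=(2,2) right/bottom  bias=-1
  edge (21, 6)→(10, 2): d=(-11,-4) top-left  bias=+0
    (6,1)@(13, 3): e=[3,10,1] → X
    (7,1)@(15, 3): e=[-1,6,9] → .
    (6,2)@(13, 5): e=[21,14,-21] → .
    (9,2)@(19, 5): e=[9,2,3] → X
    (10,2)@(21, 5): e=[5,-2,11] → .
    (9,3)@(19, 7): e=[27,6,-19] → .
  covered (2 px):
    . . . . . . . . . . .
    . . . . . . X . . . .
    . . . . . . . . . X .
    . . . . . . . . . . .

Final: 4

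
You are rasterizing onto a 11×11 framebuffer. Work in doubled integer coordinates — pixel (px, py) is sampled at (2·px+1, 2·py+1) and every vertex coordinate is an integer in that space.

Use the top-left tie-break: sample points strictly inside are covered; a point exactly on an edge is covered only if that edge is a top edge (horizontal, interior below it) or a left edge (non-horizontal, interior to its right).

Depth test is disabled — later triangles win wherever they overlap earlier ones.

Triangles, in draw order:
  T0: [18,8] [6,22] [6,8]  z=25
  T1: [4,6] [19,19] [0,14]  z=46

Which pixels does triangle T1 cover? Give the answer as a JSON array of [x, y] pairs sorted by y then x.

T0:
  2·area = 168
  edge (18, 8)→(6, 22): d=(-12,14) right/bottom  bias=-1
  edge (6, 22)→(6, 8): d=(0,-14) top-left  bias=+0
  edge (6, 8)→(18, 8): d=(12,0) top-left  bias=+0
    (3,4)@(7, 9): e=[142,14,12] → █
    (4,4)@(9, 9): e=[114,42,12] → █
    (5,4)@(11, 9): e=[86,70,12] → █
    (6,4)@(13, 9): e=[58,98,12] → █
    (7,4)@(15, 9): e=[30,126,12] → █
    (8,4)@(17, 9): e=[2,154,12] → █
    (9,4)@(19, 9): e=[-26,182,12] → ·
    (3,5)@(7, 11): e=[118,14,36] → █
    (8,5)@(17, 11): e=[-22,154,36] → ·
    (3,6)@(7, 13): e=[94,14,60] → █
    (7,6)@(15, 13): e=[-18,126,60] → ·
    (3,7)@(7, 15): e=[70,14,84] → █
  covered (21 px):
    · · · · · · · · · · ·
    · · · · · · · · · · ·
    · · · · · · · · · · ·
    · · · · · · · · · · ·
    · · · █ █ █ █ █ █ · ·
    · · · █ █ █ █ █ · · ·
    · · · █ █ █ █ · · · ·
    · · · █ █ █ · · · · ·
    · · · █ █ · · · · · ·
    · · · █ · · · · · · ·
    · · · · · · · · · · ·
T1:
  2·area = 172
  edge (4, 6)→(19, 19): d=(15,13) right/bottom  bias=-1
  edge (19, 19)→(0, 14): d=(-19,-5) top-left  bias=+0
  edge (0, 14)→(4, 6): d=(4,-8) top-left  bias=+0
    (2,3)@(5, 7): e=[2,158,12] → █
    (3,3)@(7, 7): e=[-24,168,28] → ·
    (1,4)@(3, 9): e=[58,110,4] → █
    (3,4)@(7, 9): e=[6,130,36] → █
    (4,4)@(9, 9): e=[-20,140,52] → ·
    (1,5)@(3, 11): e=[88,72,12] → █
    (4,5)@(9, 11): e=[10,102,60] → █
    (5,5)@(11, 11): e=[-16,112,76] → ·
    (0,6)@(1, 13): e=[144,24,4] → █
    (5,6)@(11, 13): e=[14,74,84] → █
    (6,6)@(13, 13): e=[-12,84,100] → ·
    (0,7)@(1, 15): e=[174,-14,12] → ·
    (9,9)@(19, 19): e=[0,0,172] → ·  [on edge]
  covered (21 px):
    · · · · · · · · · · ·
    · · · · · · · · · · ·
    · · · · · · · · · · ·
    · · █ · · · · · · · ·
    · █ █ █ · · · · · · ·
    · █ █ █ █ · · · · · ·
    █ █ █ █ █ █ · · · · ·
    · · █ █ █ █ █ · · · ·
    · · · · · · █ █ · · ·
    · · · · · · · · · · ·
    · · · · · · · · · · ·

Result: [[2,3],[1,4],[2,4],[3,4],[1,5],[2,5],[3,5],[4,5],[0,6],[1,6],[2,6],[3,6],[4,6],[5,6],[2,7],[3,7],[4,7],[5,7],[6,7],[6,8],[7,8]]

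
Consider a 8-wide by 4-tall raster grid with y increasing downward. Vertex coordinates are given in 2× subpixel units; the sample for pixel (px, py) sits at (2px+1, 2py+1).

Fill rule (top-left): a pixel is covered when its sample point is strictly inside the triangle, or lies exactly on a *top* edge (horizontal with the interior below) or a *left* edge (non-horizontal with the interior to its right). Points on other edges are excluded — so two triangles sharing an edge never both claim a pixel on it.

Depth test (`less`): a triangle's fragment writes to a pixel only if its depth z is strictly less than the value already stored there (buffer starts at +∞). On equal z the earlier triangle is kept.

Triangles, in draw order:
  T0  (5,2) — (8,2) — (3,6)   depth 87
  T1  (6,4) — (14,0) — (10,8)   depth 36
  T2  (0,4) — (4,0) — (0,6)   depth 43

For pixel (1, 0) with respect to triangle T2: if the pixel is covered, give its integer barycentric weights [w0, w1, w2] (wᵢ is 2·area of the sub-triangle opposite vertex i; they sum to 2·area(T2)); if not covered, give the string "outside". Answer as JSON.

T0:
  2·area = 12
  edge (5, 2)→(8, 2): d=(3,0) top-left  bias=+0
  edge (8, 2)→(3, 6): d=(-5,4) right/bottom  bias=-1
  edge (3, 6)→(5, 2): d=(2,-4) top-left  bias=+0
    (2,1)@(5, 3): e=[3,7,2] → X
    (3,1)@(7, 3): e=[3,-1,10] → .
    (2,2)@(5, 5): e=[9,-3,6] → .
  covered (1 px):
    . . . . . . . .
    . . X . . . . .
    . . . . . . . .
    . . . . . . . .
T1:
  2·area = 48
  edge (6, 4)→(14, 0): d=(8,-4) top-left  bias=+0
  edge (14, 0)→(10, 8): d=(-4,8) right/bottom  bias=-1
  edge (10, 8)→(6, 4): d=(-4,-4) top-left  bias=+0
    (1,0)@(3, 1): e=[-36,84,0] → .  [on edge]
    (6,0)@(13, 1): e=[4,4,40] → X
    (7,0)@(15, 1): e=[12,-12,48] → .
    (2,1)@(5, 3): e=[-12,60,0] → .  [on edge]
    (4,1)@(9, 3): e=[4,28,16] → X
    (5,1)@(11, 3): e=[12,12,24] → X
    (6,1)@(13, 3): e=[20,-4,32] → .
    (3,2)@(7, 5): e=[12,36,0] → X  [on edge]
    (6,2)@(13, 5): e=[36,-12,24] → .
    (3,3)@(7, 7): e=[28,28,-8] → .
    (4,3)@(9, 7): e=[36,12,0] → X  [on edge]
    (5,3)@(11, 7): e=[44,-4,8] → .
  covered (7 px):
    . . . . . . X .
    . . . . X X . .
    . . . X X X . .
    . . . . X . . .
T2:
  2·area = 8
  edge (0, 4)→(4, 0): d=(4,-4) top-left  bias=+0
  edge (4, 0)→(0, 6): d=(-4,6) right/bottom  bias=-1
  edge (0, 6)→(0, 4): d=(0,-2) top-left  bias=+0
    (1,0)@(3, 1): e=[0,2,6] → X  [on edge]
    (2,0)@(5, 1): e=[8,-10,10] → .
    (0,1)@(1, 3): e=[0,6,2] → X  [on edge]
    (1,1)@(3, 3): e=[8,-6,6] → .
    (0,2)@(1, 5): e=[8,-2,2] → .
  covered (2 px):
    . X . . . . . .
    X . . . . . . .
    . . . . . . . .
    . . . . . . . .

Final: [2,6,0]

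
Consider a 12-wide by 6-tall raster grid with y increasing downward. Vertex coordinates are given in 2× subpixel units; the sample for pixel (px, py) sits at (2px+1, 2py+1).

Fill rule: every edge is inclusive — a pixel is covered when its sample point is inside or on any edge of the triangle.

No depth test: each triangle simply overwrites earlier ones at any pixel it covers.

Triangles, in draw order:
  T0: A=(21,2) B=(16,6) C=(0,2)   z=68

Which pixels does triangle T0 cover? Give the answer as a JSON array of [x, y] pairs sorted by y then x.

T0:
  2·area = 84
  edge (21, 2)→(16, 6): d=(-5,4) inclusive
  edge (16, 6)→(0, 2): d=(-16,-4) inclusive
  edge (0, 2)→(21, 2): d=(21,0) inclusive
    (2,1)@(5, 3): e=[59,4,21] → X
    (3,1)@(7, 3): e=[51,12,21] → X
    (4,1)@(9, 3): e=[43,20,21] → X
    (5,1)@(11, 3): e=[35,28,21] → X
    (6,1)@(13, 3): e=[27,36,21] → X
    (7,1)@(15, 3): e=[19,44,21] → X
    (8,1)@(17, 3): e=[11,52,21] → X
    (9,1)@(19, 3): e=[3,60,21] → X
    (10,1)@(21, 3): e=[-5,68,21] → .
    (2,2)@(5, 5): e=[49,-28,63] → .
    (3,2)@(7, 5): e=[41,-20,63] → .
    (4,2)@(9, 5): e=[33,-12,63] → .
  covered (11 px):
    . . . . . . . . . . . .
    . . X X X X X X X X . .
    . . . . . . X X X . . .
    . . . . . . . . . . . .
    . . . . . . . . . . . .
    . . . . . . . . . . . .

Result: [[2,1],[3,1],[4,1],[5,1],[6,1],[7,1],[8,1],[9,1],[6,2],[7,2],[8,2]]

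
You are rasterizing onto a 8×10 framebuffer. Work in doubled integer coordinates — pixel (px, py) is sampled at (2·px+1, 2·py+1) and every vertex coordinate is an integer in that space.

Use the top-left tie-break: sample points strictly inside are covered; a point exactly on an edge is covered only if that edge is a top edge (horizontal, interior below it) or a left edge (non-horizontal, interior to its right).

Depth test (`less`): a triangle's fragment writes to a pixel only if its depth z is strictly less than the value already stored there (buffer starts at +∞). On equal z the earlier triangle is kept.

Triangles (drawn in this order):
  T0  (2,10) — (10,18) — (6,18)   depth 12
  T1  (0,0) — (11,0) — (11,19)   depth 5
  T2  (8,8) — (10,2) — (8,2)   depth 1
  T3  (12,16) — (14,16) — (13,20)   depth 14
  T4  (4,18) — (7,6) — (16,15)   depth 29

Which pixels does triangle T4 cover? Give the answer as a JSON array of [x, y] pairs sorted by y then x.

T0:
  2·area = 32
  edge (2, 10)→(10, 18): d=(8,8) right/bottom  bias=-1
  edge (10, 18)→(6, 18): d=(-4,0) right/bottom  bias=-1
  edge (6, 18)→(2, 10): d=(-4,-8) top-left  bias=+0
    (0,4)@(1, 9): e=[0,36,-4] → ·  [on edge]
    (1,5)@(3, 11): e=[0,28,4] → ·  [on edge]
    (2,6)@(5, 13): e=[0,20,12] → ·  [on edge]
    (2,7)@(5, 15): e=[16,12,4] → #
    (3,7)@(7, 15): e=[0,12,20] → ·  [on edge]
    (2,8)@(5, 17): e=[32,4,-4] → ·
    (3,8)@(7, 17): e=[16,4,12] → #
    (4,8)@(9, 17): e=[0,4,28] → ·  [on edge]
    (3,9)@(7, 19): e=[32,-4,4] → ·
    (5,9)@(11, 19): e=[0,-4,36] → ·  [on edge]
  covered (2 px):
    · · · · · · · ·
    · · · · · · · ·
    · · · · · · · ·
    · · · · · · · ·
    · · · · · · · ·
    · · · · · · · ·
    · · · · · · · ·
    · · # · · · · ·
    · · · # · · · ·
    · · · · · · · ·
T1:
  2·area = 209
  edge (0, 0)→(11, 0): d=(11,0) top-left  bias=+0
  edge (11, 0)→(11, 19): d=(0,19) right/bottom  bias=-1
  edge (11, 19)→(0, 0): d=(-11,-19) top-left  bias=+0
    (0,0)@(1, 1): e=[11,190,8] → #
    (1,0)@(3, 1): e=[11,152,46] → #
    (2,0)@(5, 1): e=[11,114,84] → #
    (3,0)@(7, 1): e=[11,76,122] → #
    (4,0)@(9, 1): e=[11,38,160] → #
    (5,0)@(11, 1): e=[11,0,198] → ·  [on edge]
    (0,1)@(1, 3): e=[33,190,-14] → ·
    (1,1)@(3, 3): e=[33,152,24] → #
    (5,1)@(11, 3): e=[33,0,176] → ·  [on edge]
    (1,2)@(3, 5): e=[55,152,2] → #
    (5,2)@(11, 5): e=[55,0,154] → ·  [on edge]
    (1,3)@(3, 7): e=[77,152,-20] → ·
    (5,3)@(11, 7): e=[77,0,132] → ·  [on edge]
    (5,4)@(11, 9): e=[99,0,110] → ·  [on edge]
    (5,5)@(11, 11): e=[121,0,88] → ·  [on edge]
    (5,6)@(11, 13): e=[143,0,66] → ·  [on edge]
    (5,7)@(11, 15): e=[165,0,44] → ·  [on edge]
    (5,8)@(11, 17): e=[187,0,22] → ·  [on edge]
    (5,9)@(11, 19): e=[209,0,0] → ·  [on edge]
  covered (22 px):
    # # # # # · · ·
    · # # # # · · ·
    · # # # # · · ·
    · · # # # · · ·
    · · · # # · · ·
    · · · # # · · ·
    · · · · # · · ·
    · · · · # · · ·
    · · · · · · · ·
    · · · · · · · ·
T2:
  2·area = 12  (B↔C swapped to make it positive)
  edge (8, 8)→(8, 2): d=(0,-6) top-left  bias=+0
  edge (8, 2)→(10, 2): d=(2,0) top-left  bias=+0
  edge (10, 2)→(8, 8): d=(-2,6) right/bottom  bias=-1
    (4,1)@(9, 3): e=[6,2,4] → #
    (5,1)@(11, 3): e=[18,2,-8] → ·
    (4,2)@(9, 5): e=[6,6,0] → ·  [on edge]
    (3,5)@(7, 11): e=[-6,18,0] → ·  [on edge]
    (2,8)@(5, 17): e=[-18,30,0] → ·  [on edge]
  covered (1 px):
    · · · · · · · ·
    · · · · # · · ·
    · · · · · · · ·
    · · · · · · · ·
    · · · · · · · ·
    · · · · · · · ·
    · · · · · · · ·
    · · · · · · · ·
    · · · · · · · ·
    · · · · · · · ·
T3:
  2·area = 8
  edge (12, 16)→(14, 16): d=(2,0) top-left  bias=+0
  edge (14, 16)→(13, 20): d=(-1,4) right/bottom  bias=-1
  edge (13, 20)→(12, 16): d=(-1,-4) top-left  bias=+0
    (6,8)@(13, 17): e=[2,3,3] → #
    (7,8)@(15, 17): e=[2,-5,11] → ·
    (6,9)@(13, 19): e=[6,1,1] → #
    (7,9)@(15, 19): e=[6,-7,9] → ·
  covered (2 px):
    · · · · · · · ·
    · · · · · · · ·
    · · · · · · · ·
    · · · · · · · ·
    · · · · · · · ·
    · · · · · · · ·
    · · · · · · · ·
    · · · · · · · ·
    · · · · · · # ·
    · · · · · · # ·
T4:
  2·area = 135
  edge (4, 18)→(7, 6): d=(3,-12) top-left  bias=+0
  edge (7, 6)→(16, 15): d=(9,9) right/bottom  bias=-1
  edge (16, 15)→(4, 18): d=(-12,3) right/bottom  bias=-1
    (3,3)@(7, 7): e=[3,9,123] → #
    (4,3)@(9, 7): e=[27,-9,117] → ·
    (3,4)@(7, 9): e=[9,27,99] → #
    (4,4)@(9, 9): e=[33,9,93] → #
    (5,4)@(11, 9): e=[57,-9,87] → ·
    (3,5)@(7, 11): e=[15,45,75] → #
    (5,5)@(11, 11): e=[63,9,63] → #
    (6,5)@(13, 11): e=[87,-9,57] → ·
    (3,6)@(7, 13): e=[21,63,51] → #
    (6,6)@(13, 13): e=[93,9,33] → #
    (7,6)@(15, 13): e=[117,-9,27] → ·
    (2,7)@(5, 15): e=[3,99,33] → #
  covered (18 px):
    · · · · · · · ·
    · · · · · · · ·
    · · · · · · · ·
    · · · # · · · ·
    · · · # # · · ·
    · · · # # # · ·
    · · · # # # # ·
    · · # # # # # #
    · · # # · · · ·
    · · · · · · · ·

Final: [[3,3],[3,4],[4,4],[3,5],[4,5],[5,5],[3,6],[4,6],[5,6],[6,6],[2,7],[3,7],[4,7],[5,7],[6,7],[7,7],[2,8],[3,8]]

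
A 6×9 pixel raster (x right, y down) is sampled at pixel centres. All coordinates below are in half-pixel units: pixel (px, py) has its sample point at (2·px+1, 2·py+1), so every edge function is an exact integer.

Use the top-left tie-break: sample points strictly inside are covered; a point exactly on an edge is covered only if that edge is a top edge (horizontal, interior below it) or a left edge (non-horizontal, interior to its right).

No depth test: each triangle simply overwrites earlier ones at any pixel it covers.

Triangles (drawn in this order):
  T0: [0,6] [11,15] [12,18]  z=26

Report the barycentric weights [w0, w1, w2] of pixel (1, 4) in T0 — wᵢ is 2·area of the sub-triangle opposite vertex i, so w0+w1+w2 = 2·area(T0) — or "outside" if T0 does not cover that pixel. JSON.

T0:
  2·area = 24
  edge (0, 6)→(11, 15): d=(11,9) right/bottom  bias=-1
  edge (11, 15)→(12, 18): d=(1,3) right/bottom  bias=-1
  edge (12, 18)→(0, 6): d=(-12,-12) top-left  bias=+0
    (3,1)@(7, 3): e=[-96,0,120] → .  [on edge]
    (0,3)@(1, 7): e=[2,22,0] → X  [on edge]
    (1,3)@(3, 7): e=[-16,16,24] → .
    (0,4)@(1, 9): e=[24,24,-24] → .
    (1,4)@(3, 9): e=[6,18,0] → X  [on edge]
    (2,4)@(5, 9): e=[-12,12,24] → .
    (4,4)@(9, 9): e=[-48,0,72] → .  [on edge]
    (1,5)@(3, 11): e=[28,20,-24] → .
    (2,5)@(5, 11): e=[10,14,0] → X  [on edge]
    (3,5)@(7, 11): e=[-8,8,24] → .
    (2,6)@(5, 13): e=[32,16,-24] → .
    (3,6)@(7, 13): e=[14,10,0] → X  [on edge]
    (4,7)@(9, 15): e=[18,6,0] → X  [on edge]
    (5,7)@(11, 15): e=[0,0,24] → .  [on edge]
    (5,8)@(11, 17): e=[22,2,0] → X  [on edge]
  covered (6 px):
    . . . . . .
    . . . . . .
    . . . . . .
    X . . . . .
    . X . . . .
    . . X . . .
    . . . X . .
    . . . . X .
    . . . . . X

Final: [18,0,6]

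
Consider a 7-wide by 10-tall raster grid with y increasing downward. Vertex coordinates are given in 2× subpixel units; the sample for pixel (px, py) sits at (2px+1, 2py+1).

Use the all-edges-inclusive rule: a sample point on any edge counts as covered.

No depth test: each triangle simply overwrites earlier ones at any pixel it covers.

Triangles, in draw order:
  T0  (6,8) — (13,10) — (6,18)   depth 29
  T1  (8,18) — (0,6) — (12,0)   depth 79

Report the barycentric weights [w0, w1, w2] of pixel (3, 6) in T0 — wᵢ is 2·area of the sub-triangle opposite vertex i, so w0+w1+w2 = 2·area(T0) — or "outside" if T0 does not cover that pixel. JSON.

T0:
  2·area = 70
  edge (6, 8)→(13, 10): d=(7,2) inclusive
  edge (13, 10)→(6, 18): d=(-7,8) inclusive
  edge (6, 18)→(6, 8): d=(0,-10) inclusive
    (3,4)@(7, 9): e=[5,55,10] → X
    (4,4)@(9, 9): e=[1,39,30] → X
    (5,4)@(11, 9): e=[-3,23,50] → .
    (3,5)@(7, 11): e=[19,41,10] → X
    (5,5)@(11, 11): e=[11,9,50] → X
    (6,5)@(13, 11): e=[7,-7,70] → .
    (3,6)@(7, 13): e=[33,27,10] → X
    (5,6)@(11, 13): e=[25,-5,50] → .
    (3,7)@(7, 15): e=[47,13,10] → X
    (4,7)@(9, 15): e=[43,-3,30] → .
    (3,8)@(7, 17): e=[61,-1,10] → .
  covered (8 px):
    . . . . . . .
    . . . . . . .
    . . . . . . .
    . . . . . . .
    . . . X X . .
    . . . X X X .
    . . . X X . .
    . . . X . . .
    . . . . . . .
    . . . . . . .
T1:
  2·area = 192
  edge (8, 18)→(0, 6): d=(-8,-12) inclusive
  edge (0, 6)→(12, 0): d=(12,-6) inclusive
  edge (12, 0)→(8, 18): d=(-4,18) inclusive
    (5,0)@(11, 1): e=[172,6,14] → X
    (6,0)@(13, 1): e=[196,18,-22] → .
    (3,1)@(7, 3): e=[108,6,78] → X
    (4,1)@(9, 3): e=[132,18,42] → X
    (6,1)@(13, 3): e=[180,42,-30] → .
    (1,2)@(3, 5): e=[44,6,142] → X
    (2,2)@(5, 5): e=[68,18,106] → X
    (5,2)@(11, 5): e=[140,54,-2] → .
    (0,3)@(1, 7): e=[4,18,170] → X
    (5,3)@(11, 7): e=[124,78,-10] → .
    (0,4)@(1, 9): e=[-12,42,162] → .
    (1,4)@(3, 9): e=[12,54,126] → X
  covered (24 px):
    . . . . . X .
    . . . X X X .
    . X X X X . .
    X X X X X . .
    . X X X X . .
    . . X X X . .
    . . X X X . .
    . . . X . . .
    . . . . . . .
    . . . . . . .

Final: [27,10,33]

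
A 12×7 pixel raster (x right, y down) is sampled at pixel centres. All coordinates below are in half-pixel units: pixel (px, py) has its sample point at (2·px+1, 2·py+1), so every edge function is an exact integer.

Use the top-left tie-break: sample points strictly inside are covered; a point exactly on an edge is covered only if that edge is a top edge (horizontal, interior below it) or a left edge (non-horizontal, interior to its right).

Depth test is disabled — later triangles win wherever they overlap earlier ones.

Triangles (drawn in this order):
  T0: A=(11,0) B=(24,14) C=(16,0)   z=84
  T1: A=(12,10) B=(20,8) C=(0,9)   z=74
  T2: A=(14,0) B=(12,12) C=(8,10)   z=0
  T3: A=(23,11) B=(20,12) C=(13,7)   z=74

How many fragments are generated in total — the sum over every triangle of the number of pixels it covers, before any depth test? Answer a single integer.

T0:
  2·area = 70  (B↔C swapped to make it positive)
  edge (11, 0)→(16, 0): d=(5,0) top-left  bias=+0
  edge (16, 0)→(24, 14): d=(8,14) right/bottom  bias=-1
  edge (24, 14)→(11, 0): d=(-13,-14) top-left  bias=+0
    (6,0)@(13, 1): e=[5,50,15] → █
    (7,0)@(15, 1): e=[5,22,43] → █
    (8,0)@(17, 1): e=[5,-6,71] → ·
    (6,1)@(13, 3): e=[15,66,-11] → ·
    (7,1)@(15, 3): e=[15,38,17] → █
    (8,1)@(17, 3): e=[15,10,45] → █
    (9,1)@(19, 3): e=[15,-18,73] → ·
    (7,2)@(15, 5): e=[25,54,-9] → ·
    (8,2)@(17, 5): e=[25,26,19] → █
    (9,2)@(19, 5): e=[25,-2,47] → ·
    (8,3)@(17, 7): e=[35,42,-7] → ·
    (9,3)@(19, 7): e=[35,14,21] → █
  covered (7 px):
    · · · · · · █ █ · · · ·
    · · · · · · · █ █ · · ·
    · · · · · · · · █ · · ·
    · · · · · · · · · █ · ·
    · · · · · · · · · · █ ·
    · · · · · · · · · · · ·
    · · · · · · · · · · · ·
T1:
  2·area = 32  (B↔C swapped to make it positive)
  edge (12, 10)→(0, 9): d=(-12,-1) top-left  bias=+0
  edge (0, 9)→(20, 8): d=(20,-1) top-left  bias=+0
  edge (20, 8)→(12, 10): d=(-8,2) right/bottom  bias=-1
    (0,4)@(1, 9): e=[1,1,30] → █
    (1,4)@(3, 9): e=[3,3,26] → █
    (2,4)@(5, 9): e=[5,5,22] → █
    (3,4)@(7, 9): e=[7,7,18] → █
    (4,4)@(9, 9): e=[9,9,14] → █
    (5,4)@(11, 9): e=[11,11,10] → █
    (6,4)@(13, 9): e=[13,13,6] → █
    (7,4)@(15, 9): e=[15,15,2] → █
    (8,4)@(17, 9): e=[17,17,-2] → ·
    (0,5)@(1, 11): e=[-23,41,14] → ·
    (1,5)@(3, 11): e=[-21,43,10] → ·
    (2,5)@(5, 11): e=[-19,45,6] → ·
  covered (8 px):
    · · · · · · · · · · · ·
    · · · · · · · · · · · ·
    · · · · · · · · · · · ·
    · · · · · · · · · · · ·
    █ █ █ █ █ █ █ █ · · · ·
    · · · · · · · · · · · ·
    · · · · · · · · · · · ·
T2:
  2·area = 52
  edge (14, 0)→(12, 12): d=(-2,12) right/bottom  bias=-1
  edge (12, 12)→(8, 10): d=(-4,-2) top-left  bias=+0
  edge (8, 10)→(14, 0): d=(6,-10) top-left  bias=+0
    (6,1)@(13, 3): e=[6,38,8] → █
    (7,1)@(15, 3): e=[-18,42,28] → ·
    (5,2)@(11, 5): e=[26,26,0] → █  [on edge]
    (7,2)@(15, 5): e=[-22,34,40] → ·
    (5,3)@(11, 7): e=[22,18,12] → █
    (6,3)@(13, 7): e=[-2,22,32] → ·
    (4,4)@(9, 9): e=[42,6,4] → █
    (6,4)@(13, 9): e=[-6,14,44] → ·
    (4,5)@(9, 11): e=[38,-2,16] → ·
    (5,5)@(11, 11): e=[14,2,36] → █
    (6,5)@(13, 11): e=[-10,6,56] → ·
    (5,6)@(11, 13): e=[10,-6,48] → ·
  covered (7 px):
    · · · · · · · · · · · ·
    · · · · · · █ · · · · ·
    · · · · · █ █ · · · · ·
    · · · · · █ · · · · · ·
    · · · · █ █ · · · · · ·
    · · · · · █ · · · · · ·
    · · · · · · · · · · · ·
T3:
  2·area = 22
  edge (23, 11)→(20, 12): d=(-3,1) right/bottom  bias=-1
  edge (20, 12)→(13, 7): d=(-7,-5) top-left  bias=+0
  edge (13, 7)→(23, 11): d=(10,4) right/bottom  bias=-1
    (1,1)@(3, 3): e=[44,-22,0] → ·  [on edge]
    (6,3)@(13, 7): e=[22,0,0] → ·  [on edge]
    (8,4)@(17, 9): e=[12,6,4] → █
    (9,4)@(19, 9): e=[10,16,-4] → ·
    (8,5)@(17, 11): e=[6,-8,24] → ·
    (9,5)@(19, 11): e=[4,2,16] → █
    (10,5)@(21, 11): e=[2,12,8] → █
    (11,5)@(23, 11): e=[0,22,0] → ·  [on edge]
    (8,6)@(17, 13): e=[0,-22,44] → ·  [on edge]
    (9,6)@(19, 13): e=[-2,-12,36] → ·
    (10,6)@(21, 13): e=[-4,-2,28] → ·
  covered (3 px):
    · · · · · · · · · · · ·
    · · · · · · · · · · · ·
    · · · · · · · · · · · ·
    · · · · · · · · · · · ·
    · · · · · · · · █ · · ·
    · · · · · · · · · █ █ ·
    · · · · · · · · · · · ·

Final: 25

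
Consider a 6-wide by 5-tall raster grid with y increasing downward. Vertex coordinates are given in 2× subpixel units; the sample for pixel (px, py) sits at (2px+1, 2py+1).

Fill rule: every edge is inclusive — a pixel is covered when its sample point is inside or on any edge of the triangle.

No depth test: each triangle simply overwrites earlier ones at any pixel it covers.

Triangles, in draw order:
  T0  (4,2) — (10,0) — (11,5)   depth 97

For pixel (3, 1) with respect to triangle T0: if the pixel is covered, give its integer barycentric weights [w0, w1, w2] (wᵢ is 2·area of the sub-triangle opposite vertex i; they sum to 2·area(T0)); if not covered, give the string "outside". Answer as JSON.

T0:
  2·area = 32
  edge (4, 2)→(10, 0): d=(6,-2) inclusive
  edge (10, 0)→(11, 5): d=(1,5) inclusive
  edge (11, 5)→(4, 2): d=(-7,-3) inclusive
    (3,0)@(7, 1): e=[0,16,16] → X  [on edge]
    (4,0)@(9, 1): e=[4,6,22] → X
    (5,0)@(11, 1): e=[8,-4,28] → .
    (0,1)@(1, 3): e=[0,48,-16] → .  [on edge]
    (3,1)@(7, 3): e=[12,18,2] → X
    (5,1)@(11, 3): e=[20,-2,14] → .
    (3,2)@(7, 5): e=[24,20,-12] → .
    (4,2)@(9, 5): e=[28,10,-6] → .
    (5,2)@(11, 5): e=[32,0,0] → X  [on edge]
    (5,3)@(11, 7): e=[44,2,-14] → .
  covered (5 px):
    . . . X X .
    . . . X X .
    . . . . . X
    . . . . . .
    . . . . . .

Answer: [18,2,12]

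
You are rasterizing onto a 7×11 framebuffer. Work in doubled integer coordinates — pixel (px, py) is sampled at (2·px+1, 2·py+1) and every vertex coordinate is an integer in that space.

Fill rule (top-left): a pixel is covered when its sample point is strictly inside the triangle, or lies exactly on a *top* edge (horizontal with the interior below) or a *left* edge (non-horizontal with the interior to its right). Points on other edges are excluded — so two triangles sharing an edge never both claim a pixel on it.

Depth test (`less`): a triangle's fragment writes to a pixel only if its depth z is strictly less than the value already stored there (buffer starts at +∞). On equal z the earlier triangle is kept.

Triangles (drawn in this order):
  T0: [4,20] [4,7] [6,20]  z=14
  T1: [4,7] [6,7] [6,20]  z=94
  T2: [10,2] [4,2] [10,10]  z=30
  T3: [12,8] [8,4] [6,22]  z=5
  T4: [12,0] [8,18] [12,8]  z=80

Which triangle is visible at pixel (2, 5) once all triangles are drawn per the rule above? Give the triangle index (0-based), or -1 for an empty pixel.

T0:
  2·area = 26
  edge (4, 20)→(4, 7): d=(0,-13) top-left  bias=+0
  edge (4, 7)→(6, 20): d=(2,13) right/bottom  bias=-1
  edge (6, 20)→(4, 20): d=(-2,0) right/bottom  bias=-1
    (2,7)@(5, 15): e=[13,3,10] → X
    (3,7)@(7, 15): e=[39,-23,10] → .
    (2,8)@(5, 17): e=[13,7,6] → X
    (3,8)@(7, 17): e=[39,-19,6] → .
    (2,9)@(5, 19): e=[13,11,2] → X
    (3,9)@(7, 19): e=[39,-15,2] → .
    (2,10)@(5, 21): e=[13,15,-2] → .
  covered (3 px):
    . . . . . . .
    . . . . . . .
    . . . . . . .
    . . . . . . .
    . . . . . . .
    . . . . . . .
    . . . . . . .
    . . X . . . .
    . . X . . . .
    . . X . . . .
    . . . . . . .
T1:
  2·area = 26
  edge (4, 7)→(6, 7): d=(2,0) top-left  bias=+0
  edge (6, 7)→(6, 20): d=(0,13) right/bottom  bias=-1
  edge (6, 20)→(4, 7): d=(-2,-13) top-left  bias=+0
    (0,3)@(1, 7): e=[0,65,-39] → .  [on edge]
    (1,3)@(3, 7): e=[0,39,-13] → .  [on edge]
    (2,3)@(5, 7): e=[0,13,13] → X  [on edge]
    (3,3)@(7, 7): e=[0,-13,39] → .  [on edge]
    (4,3)@(9, 7): e=[0,-39,65] → .  [on edge]
    (5,3)@(11, 7): e=[0,-65,91] → .  [on edge]
    (6,3)@(13, 7): e=[0,-91,117] → .  [on edge]
    (2,4)@(5, 9): e=[4,13,9] → X
    (3,4)@(7, 9): e=[4,-13,35] → .
    (2,5)@(5, 11): e=[8,13,5] → X
    (3,5)@(7, 11): e=[8,-13,31] → .
    (2,6)@(5, 13): e=[12,13,1] → X
  covered (4 px):
    . . . . . . .
    . . . . . . .
    . . . . . . .
    . . X . . . .
    . . X . . . .
    . . X . . . .
    . . X . . . .
    . . . . . . .
    . . . . . . .
    . . . . . . .
    . . . . . . .
T2:
  2·area = 48  (B↔C swapped to make it positive)
  edge (10, 2)→(10, 10): d=(0,8) right/bottom  bias=-1
  edge (10, 10)→(4, 2): d=(-6,-8) top-left  bias=+0
  edge (4, 2)→(10, 2): d=(6,0) top-left  bias=+0
    (2,1)@(5, 3): e=[40,2,6] → X
    (3,1)@(7, 3): e=[24,18,6] → X
    (4,1)@(9, 3): e=[8,34,6] → X
    (5,1)@(11, 3): e=[-8,50,6] → .
    (2,2)@(5, 5): e=[40,-10,18] → .
    (3,2)@(7, 5): e=[24,6,18] → X
    (5,2)@(11, 5): e=[-8,38,18] → .
    (3,3)@(7, 7): e=[24,-6,30] → .
    (4,3)@(9, 7): e=[8,10,30] → X
    (5,3)@(11, 7): e=[-8,26,30] → .
    (4,4)@(9, 9): e=[8,-2,42] → .
  covered (6 px):
    . . . . . . .
    . . X X X . .
    . . . X X . .
    . . . . X . .
    . . . . . . .
    . . . . . . .
    . . . . . . .
    . . . . . . .
    . . . . . . .
    . . . . . . .
    . . . . . . .
T3:
  2·area = 80  (B↔C swapped to make it positive)
  edge (12, 8)→(6, 22): d=(-6,14) right/bottom  bias=-1
  edge (6, 22)→(8, 4): d=(2,-18) top-left  bias=+0
  edge (8, 4)→(12, 8): d=(4,4) right/bottom  bias=-1
    (2,0)@(5, 1): e=[140,-60,0] → .  [on edge]
    (3,1)@(7, 3): e=[100,-20,0] → .  [on edge]
    (4,2)@(9, 5): e=[60,20,0] → .  [on edge]
    (4,3)@(9, 7): e=[48,24,8] → X
    (5,3)@(11, 7): e=[20,60,0] → .  [on edge]
    (4,4)@(9, 9): e=[36,28,16] → X
    (5,4)@(11, 9): e=[8,64,8] → X
    (6,4)@(13, 9): e=[-20,100,0] → .  [on edge]
    (4,5)@(9, 11): e=[24,32,24] → X
    (5,5)@(11, 11): e=[-4,68,16] → .
    (3,6)@(7, 13): e=[40,0,40] → X  [on edge]
    (5,6)@(11, 13): e=[-16,72,24] → .
    (4,7)@(9, 15): e=[0,40,40] → .  [on edge]
  covered (9 px):
    . . . . . . .
    . . . . . . .
    . . . . . . .
    . . . . X . .
    . . . . X X .
    . . . . X . .
    . . . X X . .
    . . . X . . .
    . . . X . . .
    . . . X . . .
    . . . . . . .
T4:
  2·area = 32  (B↔C swapped to make it positive)
  edge (12, 0)→(12, 8): d=(0,8) right/bottom  bias=-1
  edge (12, 8)→(8, 18): d=(-4,10) right/bottom  bias=-1
  edge (8, 18)→(12, 0): d=(4,-18) top-left  bias=+0
    (5,2)@(11, 5): e=[8,22,2] → X
    (6,2)@(13, 5): e=[-8,2,38] → .
    (5,3)@(11, 7): e=[8,14,10] → X
    (6,3)@(13, 7): e=[-8,-6,46] → .
    (5,4)@(11, 9): e=[8,6,18] → X
    (6,4)@(13, 9): e=[-8,-14,54] → .
    (5,5)@(11, 11): e=[8,-2,26] → .
    (4,7)@(9, 15): e=[24,2,6] → X
    (5,7)@(11, 15): e=[8,-18,42] → .
    (4,8)@(9, 17): e=[24,-6,14] → .
  covered (4 px):
    . . . . . . .
    . . . . . . .
    . . . . . X .
    . . . . . X .
    . . . . . X .
    . . . . . . .
    . . . . . . .
    . . . . X . .
    . . . . . . .
    . . . . . . .
    . . . . . . .

Z-buffer (winner per pixel, '.' = empty):
  . . . . . . .
  . . 2 2 2 . .
  . . . 2 2 4 .
  . . 1 . 3 4 .
  . . 1 . 3 3 .
  . . 1 . 3 . .
  . . 1 3 3 . .
  . . 0 3 4 . .
  . . 0 3 . . .
  . . 0 3 . . .
  . . . . . . .

Final: 1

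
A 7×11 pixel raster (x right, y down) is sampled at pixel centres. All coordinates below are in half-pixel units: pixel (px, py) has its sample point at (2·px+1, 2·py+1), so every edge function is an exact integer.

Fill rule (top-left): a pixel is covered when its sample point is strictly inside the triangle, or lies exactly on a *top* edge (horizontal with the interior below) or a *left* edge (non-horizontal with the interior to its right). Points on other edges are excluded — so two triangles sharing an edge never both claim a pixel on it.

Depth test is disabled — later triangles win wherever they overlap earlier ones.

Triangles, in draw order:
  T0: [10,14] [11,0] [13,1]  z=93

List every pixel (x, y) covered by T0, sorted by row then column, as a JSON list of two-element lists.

T0:
  2·area = 29
  edge (10, 14)→(11, 0): d=(1,-14) top-left  bias=+0
  edge (11, 0)→(13, 1): d=(2,1) right/bottom  bias=-1
  edge (13, 1)→(10, 14): d=(-3,13) right/bottom  bias=-1
    (5,0)@(11, 1): e=[1,2,26] → █
    (6,0)@(13, 1): e=[29,0,0] → ·  [on edge]
    (5,1)@(11, 3): e=[3,6,20] → █
    (6,1)@(13, 3): e=[31,4,-6] → ·
    (5,2)@(11, 5): e=[5,10,14] → █
    (6,2)@(13, 5): e=[33,8,-12] → ·
    (5,3)@(11, 7): e=[7,14,8] → █
    (6,3)@(13, 7): e=[35,12,-18] → ·
    (5,4)@(11, 9): e=[9,18,2] → █
    (6,4)@(13, 9): e=[37,16,-24] → ·
    (5,5)@(11, 11): e=[11,22,-4] → ·
  covered (5 px):
    · · · · · █ ·
    · · · · · █ ·
    · · · · · █ ·
    · · · · · █ ·
    · · · · · █ ·
    · · · · · · ·
    · · · · · · ·
    · · · · · · ·
    · · · · · · ·
    · · · · · · ·
    · · · · · · ·

Answer: [[5,0],[5,1],[5,2],[5,3],[5,4]]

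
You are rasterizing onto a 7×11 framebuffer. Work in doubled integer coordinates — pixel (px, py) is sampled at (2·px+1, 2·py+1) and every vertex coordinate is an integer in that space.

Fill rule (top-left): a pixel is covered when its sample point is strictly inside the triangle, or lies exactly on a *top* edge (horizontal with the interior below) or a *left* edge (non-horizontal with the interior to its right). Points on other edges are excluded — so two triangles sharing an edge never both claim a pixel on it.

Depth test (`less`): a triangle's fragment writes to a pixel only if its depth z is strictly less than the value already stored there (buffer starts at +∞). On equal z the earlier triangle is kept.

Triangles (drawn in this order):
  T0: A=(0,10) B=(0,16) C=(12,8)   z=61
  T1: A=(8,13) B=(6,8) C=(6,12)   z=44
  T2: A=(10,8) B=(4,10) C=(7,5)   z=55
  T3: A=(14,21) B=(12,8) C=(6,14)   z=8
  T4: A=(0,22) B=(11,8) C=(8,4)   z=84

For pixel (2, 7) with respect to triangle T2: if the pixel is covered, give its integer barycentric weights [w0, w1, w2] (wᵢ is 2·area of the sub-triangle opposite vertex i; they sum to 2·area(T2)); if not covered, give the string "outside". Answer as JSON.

T0:
  2·area = 72  (B↔C swapped to make it positive)
  edge (0, 10)→(12, 8): d=(12,-2) top-left  bias=+0
  edge (12, 8)→(0, 16): d=(-12,8) right/bottom  bias=-1
  edge (0, 16)→(0, 10): d=(0,-6) top-left  bias=+0
    (3,4)@(7, 9): e=[2,28,42] → X
    (4,4)@(9, 9): e=[6,12,54] → X
    (5,4)@(11, 9): e=[10,-4,66] → .
    (0,5)@(1, 11): e=[14,52,6] → X
    (1,5)@(3, 11): e=[18,36,18] → X
    (2,5)@(5, 11): e=[22,20,30] → X
    (4,5)@(9, 11): e=[30,-12,54] → .
    (0,6)@(1, 13): e=[38,28,6] → X
    (2,6)@(5, 13): e=[46,-4,30] → .
    (3,6)@(7, 13): e=[50,-20,42] → .
    (0,7)@(1, 15): e=[62,4,6] → X
    (1,7)@(3, 15): e=[66,-12,18] → .
  covered (9 px):
    . . . . . . .
    . . . . . . .
    . . . . . . .
    . . . . . . .
    . . . X X . .
    X X X X . . .
    X X . . . . .
    X . . . . . .
    . . . . . . .
    . . . . . . .
    . . . . . . .
T1:
  2·area = 8  (B↔C swapped to make it positive)
  edge (8, 13)→(6, 12): d=(-2,-1) top-left  bias=+0
  edge (6, 12)→(6, 8): d=(0,-4) top-left  bias=+0
  edge (6, 8)→(8, 13): d=(2,5) right/bottom  bias=-1
    (3,5)@(7, 11): e=[3,4,1] → X
    (4,5)@(9, 11): e=[5,12,-9] → .
    (3,6)@(7, 13): e=[-1,4,5] → .
  covered (1 px):
    . . . . . . .
    . . . . . . .
    . . . . . . .
    . . . . . . .
    . . . . . . .
    . . . X . . .
    . . . . . . .
    . . . . . . .
    . . . . . . .
    . . . . . . .
    . . . . . . .
T2:
  2·area = 24
  edge (10, 8)→(4, 10): d=(-6,2) right/bottom  bias=-1
  edge (4, 10)→(7, 5): d=(3,-5) top-left  bias=+0
  edge (7, 5)→(10, 8): d=(3,3) right/bottom  bias=-1
    (1,0)@(3, 1): e=[56,-32,0] → .  [on edge]
    (2,1)@(5, 3): e=[40,-16,0] → .  [on edge]
    (3,2)@(7, 5): e=[24,0,0] → .  [on edge]
    (3,3)@(7, 7): e=[12,6,6] → X
    (4,3)@(9, 7): e=[8,16,0] → .  [on edge]
    (6,3)@(13, 7): e=[0,36,-12] → .  [on edge]
    (2,4)@(5, 9): e=[4,2,18] → X
    (3,4)@(7, 9): e=[0,12,12] → .  [on edge]
    (5,4)@(11, 9): e=[-8,32,0] → .  [on edge]
    (0,5)@(1, 11): e=[0,-12,36] → .  [on edge]
    (2,5)@(5, 11): e=[-8,8,24] → .
    (6,5)@(13, 11): e=[-24,48,0] → .  [on edge]
    (0,7)@(1, 15): e=[-24,0,48] → .  [on edge]
  covered (2 px):
    . . . . . . .
    . . . . . . .
    . . . . . . .
    . . . X . . .
    . . X . . . .
    . . . . . . .
    . . . . . . .
    . . . . . . .
    . . . . . . .
    . . . . . . .
    . . . . . . .
T3:
  2·area = 90  (B↔C swapped to make it positive)
  edge (14, 21)→(6, 14): d=(-8,-7) top-left  bias=+0
  edge (6, 14)→(12, 8): d=(6,-6) top-left  bias=+0
  edge (12, 8)→(14, 21): d=(2,13) right/bottom  bias=-1
    (6,3)@(13, 7): e=[105,0,-15] → .  [on edge]
    (5,4)@(11, 9): e=[75,0,15] → X  [on edge]
    (6,4)@(13, 9): e=[89,12,-11] → .
    (4,5)@(9, 11): e=[45,0,45] → X  [on edge]
    (6,5)@(13, 11): e=[73,24,-7] → .
    (3,6)@(7, 13): e=[15,0,75] → X  [on edge]
    (6,6)@(13, 13): e=[57,36,-3] → .
    (2,7)@(5, 15): e=[-15,0,105] → .  [on edge]
    (3,7)@(7, 15): e=[-1,12,79] → .
    (4,7)@(9, 15): e=[13,24,53] → X
    (6,7)@(13, 15): e=[41,48,1] → X
    (1,8)@(3, 17): e=[-45,0,135] → .  [on edge]
    (0,9)@(1, 19): e=[-75,0,165] → .  [on edge]
  covered (12 px):
    . . . . . . .
    . . . . . . .
    . . . . . . .
    . . . . . . .
    . . . . . X .
    . . . . X X .
    . . . X X X .
    . . . . X X X
    . . . . . X X
    . . . . . . X
    . . . . . . .
T4:
  2·area = 86  (B↔C swapped to make it positive)
  edge (0, 22)→(8, 4): d=(8,-18) top-left  bias=+0
  edge (8, 4)→(11, 8): d=(3,4) right/bottom  bias=-1
  edge (11, 8)→(0, 22): d=(-11,14) right/bottom  bias=-1
    (3,3)@(7, 7): e=[6,13,67] → X
    (4,3)@(9, 7): e=[42,5,39] → X
    (5,3)@(11, 7): e=[78,-3,11] → .
    (3,4)@(7, 9): e=[22,19,45] → X
    (5,4)@(11, 9): e=[94,3,-11] → .
    (2,5)@(5, 11): e=[2,33,51] → X
    (4,5)@(9, 11): e=[74,17,-5] → .
    (2,6)@(5, 13): e=[18,39,29] → X
    (4,6)@(9, 13): e=[90,23,-27] → .
    (2,7)@(5, 15): e=[34,45,7] → X
    (3,7)@(7, 15): e=[70,37,-21] → .
    (1,8)@(3, 17): e=[14,59,13] → X
  covered (10 px):
    . . . . . . .
    . . . . . . .
    . . . . . . .
    . . . X X . .
    . . . X X . .
    . . X X . . .
    . . X X . . .
    . . X . . . .
    . X . . . . .
    . . . . . . .
    . . . . . . .

Answer: "outside"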